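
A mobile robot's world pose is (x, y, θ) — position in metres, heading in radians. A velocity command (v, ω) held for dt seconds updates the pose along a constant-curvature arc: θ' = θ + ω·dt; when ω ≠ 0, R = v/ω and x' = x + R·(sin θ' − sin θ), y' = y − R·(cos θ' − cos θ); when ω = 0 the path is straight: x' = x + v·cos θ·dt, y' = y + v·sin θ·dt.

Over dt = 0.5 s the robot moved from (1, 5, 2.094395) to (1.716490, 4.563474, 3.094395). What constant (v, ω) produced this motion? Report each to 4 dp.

v = -1.7500, ω = 2.0000

Δθ = 3.094395 − 2.094395 = 1.000000
ω = Δθ/dt = 1.000000/0.5 = 2.0000
R = Δx/(sin θ' − sin θ) = -0.8750
v = R·ω = -0.8750·2.0000 = -1.7500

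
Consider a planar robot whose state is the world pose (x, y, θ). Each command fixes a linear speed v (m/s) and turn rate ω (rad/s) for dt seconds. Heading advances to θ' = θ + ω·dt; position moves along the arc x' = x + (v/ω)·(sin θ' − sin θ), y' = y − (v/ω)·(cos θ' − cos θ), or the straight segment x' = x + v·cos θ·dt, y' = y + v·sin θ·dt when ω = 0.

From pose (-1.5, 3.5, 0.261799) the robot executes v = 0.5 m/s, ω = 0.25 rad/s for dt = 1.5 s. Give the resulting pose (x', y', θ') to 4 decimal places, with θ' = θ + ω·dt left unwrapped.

θ' = 0.2618 + 0.25·1.5 = 0.6368
R = v/ω = 0.5/0.25 = 2.0000
x' = -1.5 + 2.0000·(sin 0.6368 − sin 0.2618) = -0.8284
y' = 3.5 − 2.0000·(cos 0.6368 − cos 0.2618) = 3.8238

(-0.8284, 3.8238, 0.6368)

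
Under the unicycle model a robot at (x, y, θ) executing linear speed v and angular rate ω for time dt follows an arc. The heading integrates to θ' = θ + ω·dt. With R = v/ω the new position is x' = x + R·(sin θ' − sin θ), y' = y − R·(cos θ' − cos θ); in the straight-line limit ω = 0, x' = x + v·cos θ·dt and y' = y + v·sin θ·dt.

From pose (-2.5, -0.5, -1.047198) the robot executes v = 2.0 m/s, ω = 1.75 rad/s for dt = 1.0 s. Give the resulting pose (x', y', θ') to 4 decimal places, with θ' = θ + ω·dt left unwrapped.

θ' = -1.0472 + 1.75·1.0 = 0.7028
R = v/ω = 2.0/1.75 = 1.1429
x' = -2.5 + 1.1429·(sin 0.7028 − sin -1.0472) = -0.7716
y' = -0.5 − 1.1429·(cos 0.7028 − cos -1.0472) = -0.8006

(-0.7716, -0.8006, 0.7028)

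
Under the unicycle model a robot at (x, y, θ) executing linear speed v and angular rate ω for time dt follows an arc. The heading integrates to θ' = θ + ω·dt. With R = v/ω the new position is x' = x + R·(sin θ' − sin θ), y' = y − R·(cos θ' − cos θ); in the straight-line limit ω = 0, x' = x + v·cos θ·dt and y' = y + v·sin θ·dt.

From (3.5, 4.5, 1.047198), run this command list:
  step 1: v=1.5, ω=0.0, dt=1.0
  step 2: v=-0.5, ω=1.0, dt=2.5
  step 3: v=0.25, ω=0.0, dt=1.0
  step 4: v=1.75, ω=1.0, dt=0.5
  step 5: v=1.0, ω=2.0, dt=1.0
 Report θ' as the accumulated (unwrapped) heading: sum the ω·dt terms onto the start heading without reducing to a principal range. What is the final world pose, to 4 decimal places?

(4.2407, 3.6683, 6.0472)

step 1: θ'=1.0472 (straight) → pose (4.2500, 5.7990, 1.0472)
step 2: θ'=3.5472 (R=-0.5000) → pose (4.8803, 5.0896, 3.5472)
step 3: θ'=3.5472 (straight) → pose (4.6506, 4.9910, 3.5472)
step 4: θ'=4.0472 (R=1.7500) → pose (3.9642, 4.4631, 4.0472)
step 5: θ'=6.0472 (R=0.5000) → pose (4.2407, 3.6683, 6.0472)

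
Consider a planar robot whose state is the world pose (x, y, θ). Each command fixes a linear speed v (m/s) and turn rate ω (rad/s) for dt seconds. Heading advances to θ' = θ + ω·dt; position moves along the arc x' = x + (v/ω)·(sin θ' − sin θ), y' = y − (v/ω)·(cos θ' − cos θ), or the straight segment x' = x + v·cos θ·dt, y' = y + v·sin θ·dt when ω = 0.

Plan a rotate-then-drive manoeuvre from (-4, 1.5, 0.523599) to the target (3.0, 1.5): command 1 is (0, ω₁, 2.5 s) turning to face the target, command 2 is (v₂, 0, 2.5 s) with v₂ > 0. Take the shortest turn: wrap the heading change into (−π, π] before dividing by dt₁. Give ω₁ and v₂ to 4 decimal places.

heading to target = atan2(1.5−1.5, 3−-4) = 0.0000
Δθ = wrap(0.0000 − 0.5236) = -0.5236; ω₁ = Δθ/dt₁ = -0.2094
distance = √((3−-4)² + (1.5−1.5)²) = 7.0000; v₂ = distance/dt₂ = 2.8000

ω₁ = -0.2094, v₂ = 2.8000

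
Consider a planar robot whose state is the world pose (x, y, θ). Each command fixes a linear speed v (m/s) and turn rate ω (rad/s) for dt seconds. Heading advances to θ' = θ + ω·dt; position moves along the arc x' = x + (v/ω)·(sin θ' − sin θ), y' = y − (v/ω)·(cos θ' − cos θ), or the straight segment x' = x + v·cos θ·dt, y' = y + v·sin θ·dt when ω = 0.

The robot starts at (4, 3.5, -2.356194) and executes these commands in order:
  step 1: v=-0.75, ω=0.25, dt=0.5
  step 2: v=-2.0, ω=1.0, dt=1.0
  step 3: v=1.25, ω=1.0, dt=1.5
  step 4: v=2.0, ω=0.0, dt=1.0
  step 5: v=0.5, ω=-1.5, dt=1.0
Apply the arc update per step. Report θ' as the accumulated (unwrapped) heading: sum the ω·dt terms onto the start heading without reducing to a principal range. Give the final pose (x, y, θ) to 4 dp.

step 1: θ'=-2.2312 (R=-3.0000) → pose (4.2479, 3.7810, -2.2312)
step 2: θ'=-1.2312 (R=-2.0000) → pose (4.5542, 5.6741, -1.2312)
step 3: θ'=0.2688 (R=1.2500) → pose (6.0648, 4.8854, 0.2688)
step 4: θ'=0.2688 (straight) → pose (7.9930, 5.4166, 0.2688)
step 5: θ'=-1.2312 (R=-0.3333) → pose (8.3958, 5.2062, -1.2312)

(8.3958, 5.2062, -1.2312)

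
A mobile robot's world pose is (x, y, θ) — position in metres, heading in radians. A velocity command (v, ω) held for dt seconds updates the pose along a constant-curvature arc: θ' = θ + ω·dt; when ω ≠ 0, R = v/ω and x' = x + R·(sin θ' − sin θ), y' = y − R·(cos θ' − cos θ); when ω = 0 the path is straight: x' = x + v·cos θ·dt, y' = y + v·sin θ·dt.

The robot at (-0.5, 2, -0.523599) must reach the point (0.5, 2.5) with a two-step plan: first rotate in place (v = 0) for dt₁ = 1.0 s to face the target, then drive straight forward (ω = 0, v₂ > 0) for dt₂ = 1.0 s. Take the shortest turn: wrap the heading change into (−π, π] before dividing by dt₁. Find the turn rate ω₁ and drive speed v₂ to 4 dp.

ω₁ = 0.9872, v₂ = 1.1180

heading to target = atan2(2.5−2, 0.5−-0.5) = 0.4636
Δθ = wrap(0.4636 − -0.5236) = 0.9872; ω₁ = Δθ/dt₁ = 0.9872
distance = √((0.5−-0.5)² + (2.5−2)²) = 1.1180; v₂ = distance/dt₂ = 1.1180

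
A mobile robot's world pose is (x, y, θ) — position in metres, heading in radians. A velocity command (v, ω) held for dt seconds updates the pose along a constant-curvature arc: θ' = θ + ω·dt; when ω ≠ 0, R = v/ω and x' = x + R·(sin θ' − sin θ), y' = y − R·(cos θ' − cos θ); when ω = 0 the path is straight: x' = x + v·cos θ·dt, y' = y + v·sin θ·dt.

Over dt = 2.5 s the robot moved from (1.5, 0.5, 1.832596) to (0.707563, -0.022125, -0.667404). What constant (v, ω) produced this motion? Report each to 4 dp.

Δθ = -0.667404 − 1.832596 = -2.500000
ω = Δθ/dt = -2.500000/2.5 = -1.0000
R = Δx/(sin θ' − sin θ) = 0.5000
v = R·ω = 0.5000·-1.0000 = -0.5000

v = -0.5000, ω = -1.0000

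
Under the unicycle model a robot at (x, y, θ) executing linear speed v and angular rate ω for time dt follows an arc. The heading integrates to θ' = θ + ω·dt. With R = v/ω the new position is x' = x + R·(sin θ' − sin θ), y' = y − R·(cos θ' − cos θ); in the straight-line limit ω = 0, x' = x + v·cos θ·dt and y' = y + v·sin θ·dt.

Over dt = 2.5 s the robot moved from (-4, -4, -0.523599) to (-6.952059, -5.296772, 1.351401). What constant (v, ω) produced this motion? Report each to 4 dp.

v = -1.5000, ω = 0.7500

Δθ = 1.351401 − -0.523599 = 1.875000
ω = Δθ/dt = 1.875000/2.5 = 0.7500
R = Δx/(sin θ' − sin θ) = -2.0000
v = R·ω = -2.0000·0.7500 = -1.5000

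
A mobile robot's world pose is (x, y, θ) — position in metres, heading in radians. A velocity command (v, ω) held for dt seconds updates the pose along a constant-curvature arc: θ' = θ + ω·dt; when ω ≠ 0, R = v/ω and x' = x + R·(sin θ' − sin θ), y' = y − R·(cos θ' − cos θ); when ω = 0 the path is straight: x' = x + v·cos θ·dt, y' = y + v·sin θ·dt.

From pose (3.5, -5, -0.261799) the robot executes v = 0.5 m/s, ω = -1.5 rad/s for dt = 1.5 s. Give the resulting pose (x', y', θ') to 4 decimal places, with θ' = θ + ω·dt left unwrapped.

θ' = -0.2618 + -1.5·1.5 = -2.5118
R = v/ω = 0.5/-1.5 = -0.3333
x' = 3.5 + -0.3333·(sin -2.5118 − sin -0.2618) = 3.6101
y' = -5 − -0.3333·(cos -2.5118 − cos -0.2618) = -5.5914

(3.6101, -5.5914, -2.5118)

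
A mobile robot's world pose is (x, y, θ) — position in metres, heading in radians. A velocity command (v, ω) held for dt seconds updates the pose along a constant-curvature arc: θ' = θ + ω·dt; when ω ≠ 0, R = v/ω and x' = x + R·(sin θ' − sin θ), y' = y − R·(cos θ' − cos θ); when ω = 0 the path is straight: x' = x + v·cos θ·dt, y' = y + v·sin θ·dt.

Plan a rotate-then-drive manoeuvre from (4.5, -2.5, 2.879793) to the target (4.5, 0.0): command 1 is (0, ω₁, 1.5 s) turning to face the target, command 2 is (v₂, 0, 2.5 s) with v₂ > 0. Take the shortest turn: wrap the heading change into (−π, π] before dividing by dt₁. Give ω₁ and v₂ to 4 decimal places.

heading to target = atan2(0−-2.5, 4.5−4.5) = 1.5708
Δθ = wrap(1.5708 − 2.8798) = -1.3090; ω₁ = Δθ/dt₁ = -0.8727
distance = √((4.5−4.5)² + (0−-2.5)²) = 2.5000; v₂ = distance/dt₂ = 1.0000

ω₁ = -0.8727, v₂ = 1.0000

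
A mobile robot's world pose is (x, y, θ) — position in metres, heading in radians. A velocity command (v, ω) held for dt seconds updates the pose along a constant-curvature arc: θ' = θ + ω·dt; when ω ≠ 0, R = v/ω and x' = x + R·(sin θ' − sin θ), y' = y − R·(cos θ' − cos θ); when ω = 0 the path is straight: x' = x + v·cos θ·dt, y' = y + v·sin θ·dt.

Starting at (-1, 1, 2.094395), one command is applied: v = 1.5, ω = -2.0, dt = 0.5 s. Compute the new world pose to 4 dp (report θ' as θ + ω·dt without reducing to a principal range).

θ' = 2.0944 + -2.0·0.5 = 1.0944
R = v/ω = 1.5/-2.0 = -0.7500
x' = -1 + -0.7500·(sin 1.0944 − sin 2.0944) = -1.0170
y' = 1 − -0.7500·(cos 1.0944 − cos 2.0944) = 1.7189

(-1.0170, 1.7189, 1.0944)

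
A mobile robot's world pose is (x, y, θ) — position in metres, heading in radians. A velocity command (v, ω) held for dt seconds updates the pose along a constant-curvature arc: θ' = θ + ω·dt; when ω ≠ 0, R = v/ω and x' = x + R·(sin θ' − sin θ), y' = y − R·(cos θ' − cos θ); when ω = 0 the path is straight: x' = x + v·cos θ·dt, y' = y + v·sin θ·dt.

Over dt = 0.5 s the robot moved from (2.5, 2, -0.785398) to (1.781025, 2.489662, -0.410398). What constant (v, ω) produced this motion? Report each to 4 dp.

v = -1.7500, ω = 0.7500

Δθ = -0.410398 − -0.785398 = 0.375000
ω = Δθ/dt = 0.375000/0.5 = 0.7500
R = Δx/(sin θ' − sin θ) = -2.3333
v = R·ω = -2.3333·0.7500 = -1.7500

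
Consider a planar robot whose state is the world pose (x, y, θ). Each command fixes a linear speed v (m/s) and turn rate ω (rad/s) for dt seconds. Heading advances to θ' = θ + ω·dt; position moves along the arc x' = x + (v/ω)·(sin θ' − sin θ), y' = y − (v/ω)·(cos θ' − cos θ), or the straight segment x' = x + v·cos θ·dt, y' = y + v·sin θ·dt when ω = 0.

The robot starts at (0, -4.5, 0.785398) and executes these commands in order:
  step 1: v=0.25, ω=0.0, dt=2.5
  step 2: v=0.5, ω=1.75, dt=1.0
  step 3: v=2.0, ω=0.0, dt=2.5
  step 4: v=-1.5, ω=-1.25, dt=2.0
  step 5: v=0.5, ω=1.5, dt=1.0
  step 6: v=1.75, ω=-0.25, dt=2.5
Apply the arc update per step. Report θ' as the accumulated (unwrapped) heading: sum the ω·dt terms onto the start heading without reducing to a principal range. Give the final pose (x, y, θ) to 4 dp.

step 1: θ'=0.7854 (straight) → pose (0.4419, -4.0581, 0.7854)
step 2: θ'=2.5354 (R=0.2857) → pose (0.4027, -3.6212, 2.5354)
step 3: θ'=2.5354 (straight) → pose (-3.7064, -0.7725, 2.5354)
step 4: θ'=0.0354 (R=1.2000) → pose (-4.3476, -2.9579, 0.0354)
step 5: θ'=1.5354 (R=0.3333) → pose (-4.0263, -2.6366, 1.5354)
step 6: θ'=0.9104 (R=-7.0000) → pose (-2.5589, 1.4097, 0.9104)

(-2.5589, 1.4097, 0.9104)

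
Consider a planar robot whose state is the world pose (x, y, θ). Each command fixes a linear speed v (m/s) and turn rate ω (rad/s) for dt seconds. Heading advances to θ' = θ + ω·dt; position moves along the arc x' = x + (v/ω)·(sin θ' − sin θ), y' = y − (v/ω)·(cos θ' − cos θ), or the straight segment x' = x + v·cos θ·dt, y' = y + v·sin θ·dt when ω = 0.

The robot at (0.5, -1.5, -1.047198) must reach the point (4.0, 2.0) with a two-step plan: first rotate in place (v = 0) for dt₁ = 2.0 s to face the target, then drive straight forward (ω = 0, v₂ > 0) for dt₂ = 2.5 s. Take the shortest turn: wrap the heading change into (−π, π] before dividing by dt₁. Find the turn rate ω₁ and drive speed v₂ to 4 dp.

heading to target = atan2(2−-1.5, 4−0.5) = 0.7854
Δθ = wrap(0.7854 − -1.0472) = 1.8326; ω₁ = Δθ/dt₁ = 0.9163
distance = √((4−0.5)² + (2−-1.5)²) = 4.9497; v₂ = distance/dt₂ = 1.9799

ω₁ = 0.9163, v₂ = 1.9799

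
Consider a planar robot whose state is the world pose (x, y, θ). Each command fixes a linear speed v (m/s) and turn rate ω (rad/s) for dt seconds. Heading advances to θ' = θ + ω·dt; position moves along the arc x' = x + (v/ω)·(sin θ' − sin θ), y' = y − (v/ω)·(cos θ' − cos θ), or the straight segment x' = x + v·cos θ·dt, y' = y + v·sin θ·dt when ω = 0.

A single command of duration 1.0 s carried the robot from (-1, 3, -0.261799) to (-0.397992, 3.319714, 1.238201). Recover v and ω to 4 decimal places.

v = 0.7500, ω = 1.5000

Δθ = 1.238201 − -0.261799 = 1.500000
ω = Δθ/dt = 1.500000/1.0 = 1.5000
R = Δx/(sin θ' − sin θ) = 0.5000
v = R·ω = 0.5000·1.5000 = 0.7500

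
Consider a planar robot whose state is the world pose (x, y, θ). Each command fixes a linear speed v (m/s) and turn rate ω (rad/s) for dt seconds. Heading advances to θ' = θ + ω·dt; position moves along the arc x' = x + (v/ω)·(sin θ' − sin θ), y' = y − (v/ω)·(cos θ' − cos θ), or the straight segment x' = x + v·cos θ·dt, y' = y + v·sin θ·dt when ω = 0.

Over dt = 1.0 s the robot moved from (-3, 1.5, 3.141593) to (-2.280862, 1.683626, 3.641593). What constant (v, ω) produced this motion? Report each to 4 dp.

Δθ = 3.641593 − 3.141593 = 0.500000
ω = Δθ/dt = 0.500000/1.0 = 0.5000
R = Δx/(sin θ' − sin θ) = -1.5000
v = R·ω = -1.5000·0.5000 = -0.7500

v = -0.7500, ω = 0.5000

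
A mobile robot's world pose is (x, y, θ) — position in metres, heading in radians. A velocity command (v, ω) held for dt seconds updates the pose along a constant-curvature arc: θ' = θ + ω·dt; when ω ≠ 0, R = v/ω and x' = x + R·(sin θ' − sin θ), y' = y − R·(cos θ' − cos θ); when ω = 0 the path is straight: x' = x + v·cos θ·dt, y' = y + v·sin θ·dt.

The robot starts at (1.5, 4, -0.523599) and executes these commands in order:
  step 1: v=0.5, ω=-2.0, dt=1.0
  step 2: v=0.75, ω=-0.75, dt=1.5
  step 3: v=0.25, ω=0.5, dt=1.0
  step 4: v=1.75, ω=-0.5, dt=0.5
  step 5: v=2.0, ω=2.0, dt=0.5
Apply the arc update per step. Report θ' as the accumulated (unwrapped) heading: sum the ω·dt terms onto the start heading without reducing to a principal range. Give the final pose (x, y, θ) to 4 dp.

step 1: θ'=-2.5236 (R=-0.2500) → pose (1.5199, 3.5797, -2.5236)
step 2: θ'=-3.6486 (R=-1.0000) → pose (0.4549, 3.5206, -3.6486)
step 3: θ'=-3.1486 (R=0.5000) → pose (0.2156, 3.5835, -3.1486)
step 4: θ'=-3.3986 (R=-3.5000) → pose (-0.6495, 3.6983, -3.3986)
step 5: θ'=-2.3986 (R=1.0000) → pose (-1.5802, 3.4676, -2.3986)

(-1.5802, 3.4676, -2.3986)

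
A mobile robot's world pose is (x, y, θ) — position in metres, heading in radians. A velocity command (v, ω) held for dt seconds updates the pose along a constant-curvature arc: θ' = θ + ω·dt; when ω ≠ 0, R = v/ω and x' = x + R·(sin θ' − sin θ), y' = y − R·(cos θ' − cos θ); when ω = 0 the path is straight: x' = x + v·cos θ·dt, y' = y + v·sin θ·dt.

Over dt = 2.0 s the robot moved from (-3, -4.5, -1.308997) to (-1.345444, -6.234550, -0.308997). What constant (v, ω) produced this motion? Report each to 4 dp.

v = 1.2500, ω = 0.5000

Δθ = -0.308997 − -1.308997 = 1.000000
ω = Δθ/dt = 1.000000/2.0 = 0.5000
R = −Δy/(cos θ' − cos θ) = 2.5000
v = R·ω = 2.5000·0.5000 = 1.2500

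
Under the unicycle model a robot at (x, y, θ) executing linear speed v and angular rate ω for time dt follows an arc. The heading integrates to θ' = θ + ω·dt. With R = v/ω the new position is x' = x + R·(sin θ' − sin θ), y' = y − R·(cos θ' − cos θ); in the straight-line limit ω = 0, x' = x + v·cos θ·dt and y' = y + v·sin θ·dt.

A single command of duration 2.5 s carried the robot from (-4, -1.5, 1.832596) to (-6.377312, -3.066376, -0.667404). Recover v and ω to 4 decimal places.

v = -1.5000, ω = -1.0000

Δθ = -0.667404 − 1.832596 = -2.500000
ω = Δθ/dt = -2.500000/2.5 = -1.0000
R = Δx/(sin θ' − sin θ) = 1.5000
v = R·ω = 1.5000·-1.0000 = -1.5000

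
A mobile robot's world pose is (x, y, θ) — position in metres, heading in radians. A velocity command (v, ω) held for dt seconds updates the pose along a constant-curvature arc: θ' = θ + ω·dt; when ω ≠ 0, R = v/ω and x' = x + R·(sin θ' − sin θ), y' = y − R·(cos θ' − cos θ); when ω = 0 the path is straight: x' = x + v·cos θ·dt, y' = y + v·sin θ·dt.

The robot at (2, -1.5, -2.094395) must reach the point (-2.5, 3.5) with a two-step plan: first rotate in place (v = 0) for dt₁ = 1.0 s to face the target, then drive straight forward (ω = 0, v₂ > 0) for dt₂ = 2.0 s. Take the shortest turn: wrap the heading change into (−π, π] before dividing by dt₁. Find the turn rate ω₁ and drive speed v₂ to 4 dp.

heading to target = atan2(3.5−-1.5, -2.5−2) = 2.3036
Δθ = wrap(2.3036 − -2.0944) = -1.8852; ω₁ = Δθ/dt₁ = -1.8852
distance = √((-2.5−2)² + (3.5−-1.5)²) = 6.7268; v₂ = distance/dt₂ = 3.3634

ω₁ = -1.8852, v₂ = 3.3634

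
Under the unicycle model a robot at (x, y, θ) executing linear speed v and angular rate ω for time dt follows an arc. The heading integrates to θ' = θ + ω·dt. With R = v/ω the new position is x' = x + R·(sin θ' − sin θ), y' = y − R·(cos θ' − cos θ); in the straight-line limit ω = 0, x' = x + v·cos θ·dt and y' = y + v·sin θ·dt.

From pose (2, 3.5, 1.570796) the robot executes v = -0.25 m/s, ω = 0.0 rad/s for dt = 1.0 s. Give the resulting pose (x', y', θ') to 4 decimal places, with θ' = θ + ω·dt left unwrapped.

θ' = 1.5708 + 0.0·1.0 = 1.5708
ω = 0 → straight: x' = 2 + -0.25·cos(1.5708)·1.0 = 2.0000
y' = 3.5 + -0.25·sin(1.5708)·1.0 = 3.2500

(2.0000, 3.2500, 1.5708)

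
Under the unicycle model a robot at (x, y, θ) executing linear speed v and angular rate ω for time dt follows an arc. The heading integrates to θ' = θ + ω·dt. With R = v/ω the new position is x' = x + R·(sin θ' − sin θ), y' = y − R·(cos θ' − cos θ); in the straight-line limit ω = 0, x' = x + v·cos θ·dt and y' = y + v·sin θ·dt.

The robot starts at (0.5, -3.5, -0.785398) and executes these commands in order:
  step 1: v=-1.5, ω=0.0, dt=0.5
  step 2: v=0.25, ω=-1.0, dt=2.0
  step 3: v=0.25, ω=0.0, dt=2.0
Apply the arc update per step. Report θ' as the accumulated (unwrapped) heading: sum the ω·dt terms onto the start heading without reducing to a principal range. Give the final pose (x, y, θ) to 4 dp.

(-0.5885, -3.5551, -2.7854)

step 1: θ'=-0.7854 (straight) → pose (-0.0303, -2.9697, -0.7854)
step 2: θ'=-2.7854 (R=-0.2500) → pose (-0.1199, -3.3808, -2.7854)
step 3: θ'=-2.7854 (straight) → pose (-0.5885, -3.5551, -2.7854)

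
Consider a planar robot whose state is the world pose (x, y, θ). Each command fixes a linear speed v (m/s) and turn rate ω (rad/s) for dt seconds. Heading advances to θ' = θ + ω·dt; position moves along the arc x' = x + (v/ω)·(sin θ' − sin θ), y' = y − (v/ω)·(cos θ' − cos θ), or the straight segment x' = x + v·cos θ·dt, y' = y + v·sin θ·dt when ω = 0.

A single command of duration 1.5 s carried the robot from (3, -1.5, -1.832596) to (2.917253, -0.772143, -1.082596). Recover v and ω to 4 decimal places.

v = -0.5000, ω = 0.5000

Δθ = -1.082596 − -1.832596 = 0.750000
ω = Δθ/dt = 0.750000/1.5 = 0.5000
R = −Δy/(cos θ' − cos θ) = -1.0000
v = R·ω = -1.0000·0.5000 = -0.5000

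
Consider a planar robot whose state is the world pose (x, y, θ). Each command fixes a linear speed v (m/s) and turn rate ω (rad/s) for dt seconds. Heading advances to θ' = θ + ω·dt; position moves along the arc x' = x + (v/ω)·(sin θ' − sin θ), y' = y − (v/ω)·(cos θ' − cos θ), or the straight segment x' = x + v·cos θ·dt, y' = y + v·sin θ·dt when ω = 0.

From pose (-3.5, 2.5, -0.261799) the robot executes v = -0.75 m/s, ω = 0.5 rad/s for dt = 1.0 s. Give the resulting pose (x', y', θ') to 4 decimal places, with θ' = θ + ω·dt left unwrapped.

(-4.2422, 2.5088, 0.2382)

θ' = -0.2618 + 0.5·1.0 = 0.2382
R = v/ω = -0.75/0.5 = -1.5000
x' = -3.5 + -1.5000·(sin 0.2382 − sin -0.2618) = -4.2422
y' = 2.5 − -1.5000·(cos 0.2382 − cos -0.2618) = 2.5088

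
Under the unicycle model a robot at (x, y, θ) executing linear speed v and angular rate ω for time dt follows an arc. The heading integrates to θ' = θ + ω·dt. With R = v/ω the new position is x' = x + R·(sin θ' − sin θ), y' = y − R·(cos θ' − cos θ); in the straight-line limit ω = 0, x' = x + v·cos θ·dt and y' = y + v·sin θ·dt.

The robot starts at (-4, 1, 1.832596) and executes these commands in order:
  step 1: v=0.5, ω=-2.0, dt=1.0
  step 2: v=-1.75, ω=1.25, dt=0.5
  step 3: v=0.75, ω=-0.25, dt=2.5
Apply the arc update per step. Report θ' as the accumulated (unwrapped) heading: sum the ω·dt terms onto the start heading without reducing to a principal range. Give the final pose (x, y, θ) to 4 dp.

step 1: θ'=-0.1674 (R=-0.2500) → pose (-3.7169, 1.3112, -0.1674)
step 2: θ'=0.4576 (R=-1.4000) → pose (-4.5686, 1.1867, 0.4576)
step 3: θ'=-0.1674 (R=-3.0000) → pose (-2.7434, 1.4535, -0.1674)

(-2.7434, 1.4535, -0.1674)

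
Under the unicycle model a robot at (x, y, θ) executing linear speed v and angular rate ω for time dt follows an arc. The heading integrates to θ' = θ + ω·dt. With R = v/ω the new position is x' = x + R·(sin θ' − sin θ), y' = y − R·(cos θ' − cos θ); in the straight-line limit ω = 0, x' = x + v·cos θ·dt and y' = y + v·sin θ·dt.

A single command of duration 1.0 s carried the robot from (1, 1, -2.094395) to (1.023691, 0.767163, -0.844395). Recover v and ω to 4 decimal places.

Δθ = -0.844395 − -2.094395 = 1.250000
ω = Δθ/dt = 1.250000/1.0 = 1.2500
R = −Δy/(cos θ' − cos θ) = 0.2000
v = R·ω = 0.2000·1.2500 = 0.2500

v = 0.2500, ω = 1.2500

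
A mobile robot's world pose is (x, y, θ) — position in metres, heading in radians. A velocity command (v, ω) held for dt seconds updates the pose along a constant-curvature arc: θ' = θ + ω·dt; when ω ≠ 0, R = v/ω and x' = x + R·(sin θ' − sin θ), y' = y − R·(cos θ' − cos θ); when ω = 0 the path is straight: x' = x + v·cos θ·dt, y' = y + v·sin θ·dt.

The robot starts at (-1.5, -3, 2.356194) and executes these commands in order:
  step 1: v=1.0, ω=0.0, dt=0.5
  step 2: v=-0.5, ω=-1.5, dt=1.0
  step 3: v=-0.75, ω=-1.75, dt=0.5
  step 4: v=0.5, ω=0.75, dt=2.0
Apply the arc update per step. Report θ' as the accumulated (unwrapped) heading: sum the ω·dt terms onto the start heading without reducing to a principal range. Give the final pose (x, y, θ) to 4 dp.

(-1.4927, -2.6413, 1.4812)

step 1: θ'=2.3562 (straight) → pose (-1.8536, -2.6464, 2.3562)
step 2: θ'=0.8562 (R=0.3333) → pose (-1.8375, -3.1006, 0.8562)
step 3: θ'=-0.0188 (R=0.4286) → pose (-2.1693, -3.2482, -0.0188)
step 4: θ'=1.4812 (R=0.6667) → pose (-1.4927, -2.6413, 1.4812)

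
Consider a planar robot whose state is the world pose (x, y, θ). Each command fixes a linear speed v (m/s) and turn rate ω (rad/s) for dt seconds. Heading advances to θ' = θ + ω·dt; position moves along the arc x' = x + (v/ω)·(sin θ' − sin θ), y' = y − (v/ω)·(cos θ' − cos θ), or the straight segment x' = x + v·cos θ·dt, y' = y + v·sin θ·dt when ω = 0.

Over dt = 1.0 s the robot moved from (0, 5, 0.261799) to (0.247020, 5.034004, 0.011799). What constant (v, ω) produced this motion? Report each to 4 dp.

Δθ = 0.011799 − 0.261799 = -0.250000
ω = Δθ/dt = -0.250000/1.0 = -0.2500
R = Δx/(sin θ' − sin θ) = -1.0000
v = R·ω = -1.0000·-0.2500 = 0.2500

v = 0.2500, ω = -0.2500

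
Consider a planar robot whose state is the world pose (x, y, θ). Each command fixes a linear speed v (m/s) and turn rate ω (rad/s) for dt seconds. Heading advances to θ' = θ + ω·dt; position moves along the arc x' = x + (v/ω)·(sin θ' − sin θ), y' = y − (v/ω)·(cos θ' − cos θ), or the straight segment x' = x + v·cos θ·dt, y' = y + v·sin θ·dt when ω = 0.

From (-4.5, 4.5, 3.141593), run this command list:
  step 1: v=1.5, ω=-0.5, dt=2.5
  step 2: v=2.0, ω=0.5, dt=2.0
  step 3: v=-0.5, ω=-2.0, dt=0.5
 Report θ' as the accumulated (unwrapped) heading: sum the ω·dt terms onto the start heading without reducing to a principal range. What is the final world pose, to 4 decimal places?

(-9.9779, 9.0050, 1.8916)

step 1: θ'=1.8916 (R=-3.0000) → pose (-7.3470, 6.5540, 1.8916)
step 2: θ'=2.8916 (R=4.0000) → pose (-10.1533, 9.1684, 2.8916)
step 3: θ'=1.8916 (R=0.2500) → pose (-9.9779, 9.0050, 1.8916)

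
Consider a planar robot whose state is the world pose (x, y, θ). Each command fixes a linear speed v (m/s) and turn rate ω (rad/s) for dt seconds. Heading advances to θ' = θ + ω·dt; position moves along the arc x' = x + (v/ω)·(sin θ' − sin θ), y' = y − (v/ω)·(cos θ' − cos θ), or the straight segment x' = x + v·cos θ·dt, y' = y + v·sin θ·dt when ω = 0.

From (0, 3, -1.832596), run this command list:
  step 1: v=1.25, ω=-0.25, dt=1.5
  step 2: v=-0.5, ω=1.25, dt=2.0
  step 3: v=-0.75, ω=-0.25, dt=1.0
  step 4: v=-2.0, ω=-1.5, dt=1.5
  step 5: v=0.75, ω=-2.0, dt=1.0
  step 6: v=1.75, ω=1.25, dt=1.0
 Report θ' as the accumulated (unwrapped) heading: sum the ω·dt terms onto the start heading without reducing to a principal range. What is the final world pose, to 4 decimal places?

step 1: θ'=-2.2076 (R=-5.0000) → pose (-0.8096, 1.3210, -2.2076)
step 2: θ'=0.2924 (R=-0.4000) → pose (-1.2465, 1.9418, 0.2924)
step 3: θ'=0.0424 (R=3.0000) → pose (-1.9841, 1.8172, 0.0424)
step 4: θ'=-2.2076 (R=1.3333) → pose (-3.1126, 3.9422, -2.2076)
step 5: θ'=-4.2076 (R=-0.3750) → pose (-3.7424, 3.9838, -4.2076)
step 6: θ'=-2.9576 (R=1.4000) → pose (-5.2239, 4.6831, -2.9576)

(-5.2239, 4.6831, -2.9576)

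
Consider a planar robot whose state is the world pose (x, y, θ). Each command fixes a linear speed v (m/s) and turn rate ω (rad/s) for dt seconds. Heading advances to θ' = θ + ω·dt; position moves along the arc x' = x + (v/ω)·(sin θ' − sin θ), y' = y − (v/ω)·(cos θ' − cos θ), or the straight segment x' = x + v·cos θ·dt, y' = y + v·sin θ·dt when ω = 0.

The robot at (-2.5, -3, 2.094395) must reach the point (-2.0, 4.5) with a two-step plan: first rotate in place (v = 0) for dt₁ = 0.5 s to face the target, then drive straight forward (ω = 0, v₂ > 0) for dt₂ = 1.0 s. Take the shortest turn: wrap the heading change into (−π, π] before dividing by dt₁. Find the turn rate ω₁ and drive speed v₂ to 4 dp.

heading to target = atan2(4.5−-3, -2−-2.5) = 1.5042
Δθ = wrap(1.5042 − 2.0944) = -0.5902; ω₁ = Δθ/dt₁ = -1.1803
distance = √((-2−-2.5)² + (4.5−-3)²) = 7.5166; v₂ = distance/dt₂ = 7.5166

ω₁ = -1.1803, v₂ = 7.5166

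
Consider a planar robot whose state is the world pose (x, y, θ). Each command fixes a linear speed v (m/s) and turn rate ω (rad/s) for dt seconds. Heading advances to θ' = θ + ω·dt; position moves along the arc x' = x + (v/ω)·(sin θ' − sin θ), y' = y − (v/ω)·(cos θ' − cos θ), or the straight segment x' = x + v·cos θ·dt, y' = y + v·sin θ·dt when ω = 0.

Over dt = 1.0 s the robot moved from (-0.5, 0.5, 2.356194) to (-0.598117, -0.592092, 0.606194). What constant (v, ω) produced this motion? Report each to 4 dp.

v = -1.2500, ω = -1.7500

Δθ = 0.606194 − 2.356194 = -1.750000
ω = Δθ/dt = -1.750000/1.0 = -1.7500
R = −Δy/(cos θ' − cos θ) = 0.7143
v = R·ω = 0.7143·-1.7500 = -1.2500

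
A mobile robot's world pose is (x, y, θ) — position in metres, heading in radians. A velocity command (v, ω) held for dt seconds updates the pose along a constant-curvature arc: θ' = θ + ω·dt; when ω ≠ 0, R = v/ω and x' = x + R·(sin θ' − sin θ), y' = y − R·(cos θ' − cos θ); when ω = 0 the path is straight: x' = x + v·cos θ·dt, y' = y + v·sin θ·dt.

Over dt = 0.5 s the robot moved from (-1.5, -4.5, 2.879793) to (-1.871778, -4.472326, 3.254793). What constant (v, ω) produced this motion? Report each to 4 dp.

Δθ = 3.254793 − 2.879793 = 0.375000
ω = Δθ/dt = 0.375000/0.5 = 0.7500
R = Δx/(sin θ' − sin θ) = 1.0000
v = R·ω = 1.0000·0.7500 = 0.7500

v = 0.7500, ω = 0.7500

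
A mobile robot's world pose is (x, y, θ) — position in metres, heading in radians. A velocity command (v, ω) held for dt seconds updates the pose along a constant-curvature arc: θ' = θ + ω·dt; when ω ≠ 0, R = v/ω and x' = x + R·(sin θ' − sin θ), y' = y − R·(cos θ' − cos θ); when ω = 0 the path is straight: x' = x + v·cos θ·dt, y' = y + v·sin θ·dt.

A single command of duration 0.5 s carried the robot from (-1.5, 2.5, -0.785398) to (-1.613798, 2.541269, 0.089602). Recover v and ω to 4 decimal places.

v = -0.2500, ω = 1.7500

Δθ = 0.089602 − -0.785398 = 0.875000
ω = Δθ/dt = 0.875000/0.5 = 1.7500
R = Δx/(sin θ' − sin θ) = -0.1429
v = R·ω = -0.1429·1.7500 = -0.2500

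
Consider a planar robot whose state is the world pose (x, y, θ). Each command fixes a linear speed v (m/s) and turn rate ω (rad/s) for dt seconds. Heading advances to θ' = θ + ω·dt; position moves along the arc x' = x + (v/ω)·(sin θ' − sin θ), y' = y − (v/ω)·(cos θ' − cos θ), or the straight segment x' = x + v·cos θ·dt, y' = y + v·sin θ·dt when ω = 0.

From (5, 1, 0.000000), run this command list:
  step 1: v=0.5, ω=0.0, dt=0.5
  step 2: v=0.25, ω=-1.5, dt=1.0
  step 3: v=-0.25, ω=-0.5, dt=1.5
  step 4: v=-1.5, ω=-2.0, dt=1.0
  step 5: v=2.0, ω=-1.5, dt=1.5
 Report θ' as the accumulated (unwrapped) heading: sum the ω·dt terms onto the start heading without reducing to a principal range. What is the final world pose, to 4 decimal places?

(8.2609, 2.9549, -6.5000)

step 1: θ'=0.0000 (straight) → pose (5.2500, 1.0000, 0.0000)
step 2: θ'=-1.5000 (R=-0.1667) → pose (5.4162, 0.8451, -1.5000)
step 3: θ'=-2.2500 (R=0.5000) → pose (5.5260, 1.1946, -2.2500)
step 4: θ'=-4.2500 (R=0.7500) → pose (6.7808, 1.0580, -4.2500)
step 5: θ'=-6.5000 (R=-1.3333) → pose (8.2609, 2.9549, -6.5000)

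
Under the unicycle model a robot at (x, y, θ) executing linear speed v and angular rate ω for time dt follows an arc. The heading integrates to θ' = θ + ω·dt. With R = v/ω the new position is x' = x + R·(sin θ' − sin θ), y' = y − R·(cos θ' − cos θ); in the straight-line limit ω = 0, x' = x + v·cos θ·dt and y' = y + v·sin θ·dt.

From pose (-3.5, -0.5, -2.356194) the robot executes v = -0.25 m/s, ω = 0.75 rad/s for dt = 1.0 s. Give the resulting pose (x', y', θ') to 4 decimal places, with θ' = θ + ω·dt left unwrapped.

θ' = -2.3562 + 0.75·1.0 = -1.6062
R = v/ω = -0.25/0.75 = -0.3333
x' = -3.5 + -0.3333·(sin -1.6062 − sin -2.3562) = -3.4026
y' = -0.5 − -0.3333·(cos -1.6062 − cos -2.3562) = -0.2761

(-3.4026, -0.2761, -1.6062)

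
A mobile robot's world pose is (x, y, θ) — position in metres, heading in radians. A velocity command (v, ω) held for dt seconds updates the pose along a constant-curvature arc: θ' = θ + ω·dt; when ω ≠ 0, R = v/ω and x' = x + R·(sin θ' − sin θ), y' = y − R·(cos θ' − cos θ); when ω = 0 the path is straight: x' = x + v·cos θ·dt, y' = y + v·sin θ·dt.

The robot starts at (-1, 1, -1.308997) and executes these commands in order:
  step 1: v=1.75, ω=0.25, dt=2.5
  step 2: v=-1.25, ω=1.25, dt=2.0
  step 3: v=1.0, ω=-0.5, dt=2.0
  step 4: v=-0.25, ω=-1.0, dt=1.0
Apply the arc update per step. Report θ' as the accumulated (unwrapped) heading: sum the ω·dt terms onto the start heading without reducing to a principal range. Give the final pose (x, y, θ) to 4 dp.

(-0.0083, -1.8502, -0.1840)

step 1: θ'=-0.6840 (R=7.0000) → pose (1.3382, -2.6136, -0.6840)
step 2: θ'=1.8160 (R=-1.0000) → pose (-0.2638, -3.6314, 1.8160)
step 3: θ'=0.8160 (R=-2.0000) → pose (0.2196, -1.7757, 0.8160)
step 4: θ'=-0.1840 (R=0.2500) → pose (-0.0083, -1.8502, -0.1840)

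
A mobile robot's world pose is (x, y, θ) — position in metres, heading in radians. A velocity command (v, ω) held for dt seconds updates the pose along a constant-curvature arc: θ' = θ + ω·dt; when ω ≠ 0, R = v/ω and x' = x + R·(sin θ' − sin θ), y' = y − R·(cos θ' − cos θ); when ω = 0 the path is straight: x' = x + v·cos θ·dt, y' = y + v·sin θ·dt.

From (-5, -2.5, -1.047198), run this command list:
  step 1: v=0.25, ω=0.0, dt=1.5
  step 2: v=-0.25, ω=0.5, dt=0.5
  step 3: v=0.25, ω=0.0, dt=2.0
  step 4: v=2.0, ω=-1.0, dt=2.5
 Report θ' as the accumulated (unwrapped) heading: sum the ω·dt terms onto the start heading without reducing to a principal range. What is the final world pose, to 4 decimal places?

(-6.2792, -6.4564, -3.2972)

step 1: θ'=-1.0472 (straight) → pose (-4.8125, -2.8248, -1.0472)
step 2: θ'=-0.7972 (R=-0.5000) → pose (-4.8878, -2.7254, -0.7972)
step 3: θ'=-0.7972 (straight) → pose (-4.5385, -3.0831, -0.7972)
step 4: θ'=-3.2972 (R=-2.0000) → pose (-6.2792, -6.4564, -3.2972)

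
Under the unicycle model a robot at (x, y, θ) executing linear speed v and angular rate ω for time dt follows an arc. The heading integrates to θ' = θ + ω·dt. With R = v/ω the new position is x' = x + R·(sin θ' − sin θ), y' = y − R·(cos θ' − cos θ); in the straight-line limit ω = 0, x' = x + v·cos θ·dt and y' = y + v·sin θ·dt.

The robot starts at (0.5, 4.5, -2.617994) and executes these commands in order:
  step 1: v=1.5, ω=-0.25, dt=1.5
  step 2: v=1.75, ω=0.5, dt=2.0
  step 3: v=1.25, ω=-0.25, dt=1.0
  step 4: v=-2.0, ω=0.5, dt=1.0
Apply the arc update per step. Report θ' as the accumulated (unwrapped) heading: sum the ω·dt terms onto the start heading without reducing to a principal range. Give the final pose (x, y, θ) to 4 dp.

step 1: θ'=-2.9930 (R=-6.0000) → pose (-1.6117, 3.7623, -2.9930)
step 2: θ'=-1.9930 (R=3.5000) → pose (-4.2862, 1.7350, -1.9930)
step 3: θ'=-2.2430 (R=-5.0000) → pose (-4.9348, 0.6703, -2.2430)
step 4: θ'=-1.7430 (R=-4.0000) → pose (-4.1238, 2.4758, -1.7430)

(-4.1238, 2.4758, -1.7430)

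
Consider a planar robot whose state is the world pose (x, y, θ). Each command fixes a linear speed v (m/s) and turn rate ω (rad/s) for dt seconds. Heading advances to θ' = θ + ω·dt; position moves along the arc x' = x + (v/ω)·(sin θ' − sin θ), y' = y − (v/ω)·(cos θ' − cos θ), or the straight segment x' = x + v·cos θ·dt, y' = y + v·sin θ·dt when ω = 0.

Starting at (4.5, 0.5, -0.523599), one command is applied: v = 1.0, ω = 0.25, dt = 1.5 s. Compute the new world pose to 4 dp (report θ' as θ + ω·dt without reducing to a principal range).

(5.9078, 0.0082, -0.1486)

θ' = -0.5236 + 0.25·1.5 = -0.1486
R = v/ω = 1.0/0.25 = 4.0000
x' = 4.5 + 4.0000·(sin -0.1486 − sin -0.5236) = 5.9078
y' = 0.5 − 4.0000·(cos -0.1486 − cos -0.5236) = 0.0082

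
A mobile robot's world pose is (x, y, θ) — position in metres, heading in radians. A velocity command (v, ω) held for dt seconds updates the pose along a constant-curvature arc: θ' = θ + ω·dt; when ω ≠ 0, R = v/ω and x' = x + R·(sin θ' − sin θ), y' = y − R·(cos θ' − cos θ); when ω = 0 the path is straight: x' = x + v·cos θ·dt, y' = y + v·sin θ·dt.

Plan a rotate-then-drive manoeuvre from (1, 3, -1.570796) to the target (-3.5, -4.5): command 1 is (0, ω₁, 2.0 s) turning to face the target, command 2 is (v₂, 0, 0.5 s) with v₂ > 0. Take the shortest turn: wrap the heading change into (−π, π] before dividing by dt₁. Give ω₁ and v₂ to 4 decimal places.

ω₁ = -0.2702, v₂ = 17.4929

heading to target = atan2(-4.5−3, -3.5−1) = -2.1112
Δθ = wrap(-2.1112 − -1.5708) = -0.5404; ω₁ = Δθ/dt₁ = -0.2702
distance = √((-3.5−1)² + (-4.5−3)²) = 8.7464; v₂ = distance/dt₂ = 17.4929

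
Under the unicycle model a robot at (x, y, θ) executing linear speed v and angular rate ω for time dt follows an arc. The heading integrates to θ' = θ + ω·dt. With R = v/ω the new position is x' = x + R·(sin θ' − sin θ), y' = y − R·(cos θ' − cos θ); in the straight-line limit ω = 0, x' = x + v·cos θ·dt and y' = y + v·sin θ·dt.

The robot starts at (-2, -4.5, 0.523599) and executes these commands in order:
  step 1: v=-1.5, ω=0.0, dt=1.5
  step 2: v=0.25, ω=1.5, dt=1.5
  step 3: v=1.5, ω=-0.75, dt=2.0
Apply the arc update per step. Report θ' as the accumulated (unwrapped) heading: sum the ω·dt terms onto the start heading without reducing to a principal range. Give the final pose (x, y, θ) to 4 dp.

(-5.1648, -2.8734, 1.2736)

step 1: θ'=0.5236 (straight) → pose (-3.9486, -5.6250, 0.5236)
step 2: θ'=2.7736 (R=0.1667) → pose (-3.9719, -5.3252, 2.7736)
step 3: θ'=1.2736 (R=-2.0000) → pose (-5.1648, -2.8734, 1.2736)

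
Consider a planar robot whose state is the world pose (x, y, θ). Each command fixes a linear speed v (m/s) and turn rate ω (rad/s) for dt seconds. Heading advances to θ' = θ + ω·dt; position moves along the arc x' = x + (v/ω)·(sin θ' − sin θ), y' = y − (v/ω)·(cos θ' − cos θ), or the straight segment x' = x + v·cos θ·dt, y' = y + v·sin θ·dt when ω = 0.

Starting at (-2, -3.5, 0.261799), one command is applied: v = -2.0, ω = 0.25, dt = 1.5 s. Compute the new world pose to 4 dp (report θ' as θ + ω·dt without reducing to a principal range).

(-4.6864, -4.7954, 0.6368)

θ' = 0.2618 + 0.25·1.5 = 0.6368
R = v/ω = -2.0/0.25 = -8.0000
x' = -2 + -8.0000·(sin 0.6368 − sin 0.2618) = -4.6864
y' = -3.5 − -8.0000·(cos 0.6368 − cos 0.2618) = -4.7954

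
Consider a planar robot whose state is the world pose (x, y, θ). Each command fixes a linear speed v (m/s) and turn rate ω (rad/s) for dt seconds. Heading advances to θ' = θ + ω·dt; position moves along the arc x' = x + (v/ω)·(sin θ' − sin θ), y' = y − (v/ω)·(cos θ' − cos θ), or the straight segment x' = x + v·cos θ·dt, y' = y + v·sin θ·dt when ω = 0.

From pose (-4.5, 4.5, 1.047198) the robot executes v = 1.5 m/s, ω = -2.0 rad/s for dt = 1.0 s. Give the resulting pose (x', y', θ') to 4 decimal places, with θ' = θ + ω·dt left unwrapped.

(-3.2392, 4.5596, -0.9528)

θ' = 1.0472 + -2.0·1.0 = -0.9528
R = v/ω = 1.5/-2.0 = -0.7500
x' = -4.5 + -0.7500·(sin -0.9528 − sin 1.0472) = -3.2392
y' = 4.5 − -0.7500·(cos -0.9528 − cos 1.0472) = 4.5596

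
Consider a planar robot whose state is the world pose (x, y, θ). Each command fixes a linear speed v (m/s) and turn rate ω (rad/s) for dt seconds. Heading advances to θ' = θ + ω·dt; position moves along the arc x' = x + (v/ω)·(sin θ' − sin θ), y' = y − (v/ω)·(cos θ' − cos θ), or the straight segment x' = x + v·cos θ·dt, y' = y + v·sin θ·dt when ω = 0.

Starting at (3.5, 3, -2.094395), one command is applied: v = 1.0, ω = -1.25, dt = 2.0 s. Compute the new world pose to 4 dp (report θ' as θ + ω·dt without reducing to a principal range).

(2.0127, 3.3058, -4.5944)

θ' = -2.0944 + -1.25·2.0 = -4.5944
R = v/ω = 1.0/-1.25 = -0.8000
x' = 3.5 + -0.8000·(sin -4.5944 − sin -2.0944) = 2.0127
y' = 3 − -0.8000·(cos -4.5944 − cos -2.0944) = 3.3058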